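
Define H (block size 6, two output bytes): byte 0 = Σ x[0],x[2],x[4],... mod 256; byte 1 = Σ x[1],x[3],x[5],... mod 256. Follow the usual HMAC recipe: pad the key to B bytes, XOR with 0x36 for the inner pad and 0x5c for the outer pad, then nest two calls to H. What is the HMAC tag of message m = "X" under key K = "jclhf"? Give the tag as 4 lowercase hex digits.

feb8

Key "jclhf" = 6a 63 6c 68 66 is 5 bytes ≤ B = 6; zero-pad to 6 bytes: K' = 6a 63 6c 68 66 00.
K' ⊕ ipad = 5c 55 5a 5e 50 36.  K' ⊕ opad = 36 3f 30 34 3a 5c.
Inner input = (K'⊕ipad) ∥ m = 5c 55 5a 5e 50 36 ∥ 58.
Inner hash: even-index sum = 350 mod 256 = 94; odd-index sum = 233 mod 256 = 233 → 5e e9.
Outer input = (K'⊕opad) ∥ inner = 36 3f 30 34 3a 5c ∥ 5e e9.
Outer hash (tag): even-index sum = 254 mod 256 = 254; odd-index sum = 440 mod 256 = 184 → fe b8.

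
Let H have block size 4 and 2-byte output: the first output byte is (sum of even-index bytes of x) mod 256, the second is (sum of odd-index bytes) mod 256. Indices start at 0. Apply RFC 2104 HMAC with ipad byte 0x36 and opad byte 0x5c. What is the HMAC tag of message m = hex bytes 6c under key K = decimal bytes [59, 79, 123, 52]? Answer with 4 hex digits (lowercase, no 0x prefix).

Key decimal bytes [59, 79, 123, 52] = 3b 4f 7b 34 is exactly B = 4 bytes: K' = 3b 4f 7b 34.
K' ⊕ ipad = 0d 79 4d 02.  K' ⊕ opad = 67 13 27 68.
Inner input = (K'⊕ipad) ∥ m = 0d 79 4d 02 ∥ 6c.
Inner hash: even-index sum = 198 mod 256 = 198; odd-index sum = 123 mod 256 = 123 → c6 7b.
Outer input = (K'⊕opad) ∥ inner = 67 13 27 68 ∥ c6 7b.
Outer hash (tag): even-index sum = 340 mod 256 = 84; odd-index sum = 246 mod 256 = 246 → 54 f6.

54f6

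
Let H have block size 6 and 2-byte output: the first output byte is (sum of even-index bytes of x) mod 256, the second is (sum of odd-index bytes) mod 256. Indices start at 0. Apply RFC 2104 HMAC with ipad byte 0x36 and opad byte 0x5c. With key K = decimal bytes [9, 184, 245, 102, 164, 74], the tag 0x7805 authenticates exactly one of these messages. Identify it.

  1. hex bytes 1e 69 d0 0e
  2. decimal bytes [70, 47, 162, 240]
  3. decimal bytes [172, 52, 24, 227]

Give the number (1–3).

1

Key decimal bytes [9, 184, 245, 102, 164, 74] = 09 b8 f5 66 a4 4a is exactly B = 6 bytes: K' = 09 b8 f5 66 a4 4a.
K' ⊕ ipad = 3f 8e c3 50 92 7c; K' ⊕ opad = 55 e4 a9 3a f8 16.
m1: inner = H(3f 8e c3 50 92 7c 1e 69 d0 0e) = 82 d1; tag = H(55 e4 a9 3a f8 16 82 d1) = 7805 ← matches
m2: inner = H(3f 8e c3 50 92 7c 46 2f a2 f0) = 7c 79; tag = H(55 e4 a9 3a f8 16 7c 79) = 72ad
m3: inner = H(3f 8e c3 50 92 7c ac 34 18 e3) = 58 71; tag = H(55 e4 a9 3a f8 16 58 71) = 4ea5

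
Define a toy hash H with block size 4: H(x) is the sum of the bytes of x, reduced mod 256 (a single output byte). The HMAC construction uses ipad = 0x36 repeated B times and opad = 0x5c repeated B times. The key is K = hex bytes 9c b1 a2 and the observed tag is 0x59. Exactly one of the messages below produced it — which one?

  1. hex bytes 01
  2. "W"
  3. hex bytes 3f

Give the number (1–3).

2

Key hex bytes 9c b1 a2 is 3 bytes ≤ B = 4; zero-pad to 4 bytes: K' = 9c b1 a2 00.
K' ⊕ ipad = aa 87 94 36; K' ⊕ opad = c0 ed fe 5c.
m1: inner = H(aa 87 94 36 01) = fc; tag = H(c0 ed fe 5c fc) = 03
m2: inner = H(aa 87 94 36 57) = 52; tag = H(c0 ed fe 5c 52) = 59 ← matches
m3: inner = H(aa 87 94 36 3f) = 3a; tag = H(c0 ed fe 5c 3a) = 41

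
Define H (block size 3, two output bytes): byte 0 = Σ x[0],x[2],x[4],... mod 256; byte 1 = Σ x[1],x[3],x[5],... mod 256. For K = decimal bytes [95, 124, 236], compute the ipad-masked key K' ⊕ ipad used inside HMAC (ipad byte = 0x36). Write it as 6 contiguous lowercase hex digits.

Key decimal bytes [95, 124, 236] = 5f 7c ec is exactly B = 3 bytes: K' = 5f 7c ec.
XOR each byte with 0x36: 5f⊕36=69, 7c⊕36=4a, ec⊕36=da.

694ada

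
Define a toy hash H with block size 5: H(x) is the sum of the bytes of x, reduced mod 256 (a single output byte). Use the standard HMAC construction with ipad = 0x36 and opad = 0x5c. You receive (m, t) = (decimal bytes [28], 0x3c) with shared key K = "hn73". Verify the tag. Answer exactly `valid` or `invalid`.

Key "hn73" = 68 6e 37 33 is 4 bytes ≤ B = 5; zero-pad to 5 bytes: K' = 68 6e 37 33 00.
K' ⊕ ipad = 5e 58 01 05 36; K' ⊕ opad = 34 32 6b 6f 5c.
Inner hash: sum = 94+88+1+5+54+28 = 270; mod 256 = 14 → 0e.
Outer hash (recomputed tag): sum = 52+50+107+111+92+14 = 426; mod 256 = 170 → aa.
Recomputed tag = aa; claimed = 3c → mismatch.

invalid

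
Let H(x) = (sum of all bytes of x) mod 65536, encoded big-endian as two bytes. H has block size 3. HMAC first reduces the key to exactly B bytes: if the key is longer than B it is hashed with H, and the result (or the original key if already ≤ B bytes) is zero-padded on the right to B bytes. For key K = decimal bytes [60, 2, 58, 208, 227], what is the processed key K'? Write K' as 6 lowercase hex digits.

022b00

|K| = 5 > B = 3, so first hash the key.
H(K): sum = 60+2+58+208+227 = 555 → 02 2b.
Zero-pad H(K) = 02 2b to 3 bytes: K' = 02 2b 00.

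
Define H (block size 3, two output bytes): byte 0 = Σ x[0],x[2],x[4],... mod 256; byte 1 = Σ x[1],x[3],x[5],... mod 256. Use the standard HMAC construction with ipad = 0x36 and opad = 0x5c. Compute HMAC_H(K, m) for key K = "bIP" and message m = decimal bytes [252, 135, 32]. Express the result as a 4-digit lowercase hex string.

e556

Key "bIP" = 62 49 50 is exactly B = 3 bytes: K' = 62 49 50.
K' ⊕ ipad = 54 7f 66.  K' ⊕ opad = 3e 15 0c.
Inner input = (K'⊕ipad) ∥ m = 54 7f 66 ∥ fc 87 20.
Inner hash: even-index sum = 321 mod 256 = 65; odd-index sum = 411 mod 256 = 155 → 41 9b.
Outer input = (K'⊕opad) ∥ inner = 3e 15 0c ∥ 41 9b.
Outer hash (tag): even-index sum = 229 mod 256 = 229; odd-index sum = 86 mod 256 = 86 → e5 56.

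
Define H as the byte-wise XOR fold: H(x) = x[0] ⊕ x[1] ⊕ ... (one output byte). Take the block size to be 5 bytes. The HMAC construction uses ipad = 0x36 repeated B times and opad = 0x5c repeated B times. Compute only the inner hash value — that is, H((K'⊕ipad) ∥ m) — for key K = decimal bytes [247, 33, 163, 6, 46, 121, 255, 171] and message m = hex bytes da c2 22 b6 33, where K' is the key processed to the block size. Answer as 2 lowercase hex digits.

f9

Key decimal bytes [247, 33, 163, 6, 46, 121, 255, 171] = f7 21 a3 06 2e 79 ff ab is 8 bytes > B = 5, so hash it first: H(key) = 70, then zero-pad to 5 bytes: K' = 70 00 00 00 00.
K' ⊕ ipad = 46 36 36 36 36.
Inner input = 46 36 36 36 36 ∥ da c2 22 b6 33.
Inner hash: XOR 46⊕36⊕36⊕36⊕36⊕da⊕c2⊕22⊕b6⊕33 = f9.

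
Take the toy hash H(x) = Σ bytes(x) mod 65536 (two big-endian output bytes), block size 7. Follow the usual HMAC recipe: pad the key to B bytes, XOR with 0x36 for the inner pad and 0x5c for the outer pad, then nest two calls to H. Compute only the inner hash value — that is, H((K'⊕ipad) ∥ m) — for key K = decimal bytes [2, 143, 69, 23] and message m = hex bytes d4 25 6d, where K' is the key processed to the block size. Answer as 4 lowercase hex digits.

Key decimal bytes [2, 143, 69, 23] = 02 8f 45 17 is 4 bytes ≤ B = 7; zero-pad to 7 bytes: K' = 02 8f 45 17 00 00 00.
K' ⊕ ipad = 34 b9 73 21 36 36 36.
Inner input = 34 b9 73 21 36 36 36 ∥ d4 25 6d.
Inner hash: sum = 52+185+115+33+54+54+54+212+37+109 = 905 → 03 89.

0389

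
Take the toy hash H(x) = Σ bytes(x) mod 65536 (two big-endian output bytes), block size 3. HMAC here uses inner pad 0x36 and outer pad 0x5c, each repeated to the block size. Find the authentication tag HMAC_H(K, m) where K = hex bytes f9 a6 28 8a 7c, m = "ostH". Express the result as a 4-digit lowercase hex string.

Key hex bytes f9 a6 28 8a 7c is 5 bytes > B = 3, so hash it first: H(key) = 02 cd, then zero-pad to 3 bytes: K' = 02 cd 00.
K' ⊕ ipad = 34 fb 36.  K' ⊕ opad = 5e 91 5c.
Inner input = (K'⊕ipad) ∥ m = 34 fb 36 ∥ 6f 73 74 48.
Inner hash: sum = 52+251+54+111+115+116+72 = 771 → 03 03.
Outer input = (K'⊕opad) ∥ inner = 5e 91 5c ∥ 03 03.
Outer hash (tag): sum = 94+145+92+3+3 = 337 → 01 51.

0151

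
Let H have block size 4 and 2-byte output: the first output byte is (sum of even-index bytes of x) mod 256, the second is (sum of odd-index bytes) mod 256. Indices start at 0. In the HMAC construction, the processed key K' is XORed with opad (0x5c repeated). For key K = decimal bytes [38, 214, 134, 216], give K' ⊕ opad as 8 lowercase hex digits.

7a8ada84

Key decimal bytes [38, 214, 134, 216] = 26 d6 86 d8 is exactly B = 4 bytes: K' = 26 d6 86 d8.
XOR each byte with 0x5c: 26⊕5c=7a, d6⊕5c=8a, 86⊕5c=da, d8⊕5c=84.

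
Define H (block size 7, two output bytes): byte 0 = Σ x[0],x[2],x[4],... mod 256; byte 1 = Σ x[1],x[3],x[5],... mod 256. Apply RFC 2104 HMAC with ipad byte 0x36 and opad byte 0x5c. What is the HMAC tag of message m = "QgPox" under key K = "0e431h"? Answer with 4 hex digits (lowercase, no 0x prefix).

6cf7

Key "0e431h" = 30 65 34 33 31 68 is 6 bytes ≤ B = 7; zero-pad to 7 bytes: K' = 30 65 34 33 31 68 00.
K' ⊕ ipad = 06 53 02 05 07 5e 36.  K' ⊕ opad = 6c 39 68 6f 6d 34 5c.
Inner input = (K'⊕ipad) ∥ m = 06 53 02 05 07 5e 36 ∥ 51 67 50 6f 78.
Inner hash: even-index sum = 283 mod 256 = 27; odd-index sum = 463 mod 256 = 207 → 1b cf.
Outer input = (K'⊕opad) ∥ inner = 6c 39 68 6f 6d 34 5c ∥ 1b cf.
Outer hash (tag): even-index sum = 620 mod 256 = 108; odd-index sum = 247 mod 256 = 247 → 6c f7.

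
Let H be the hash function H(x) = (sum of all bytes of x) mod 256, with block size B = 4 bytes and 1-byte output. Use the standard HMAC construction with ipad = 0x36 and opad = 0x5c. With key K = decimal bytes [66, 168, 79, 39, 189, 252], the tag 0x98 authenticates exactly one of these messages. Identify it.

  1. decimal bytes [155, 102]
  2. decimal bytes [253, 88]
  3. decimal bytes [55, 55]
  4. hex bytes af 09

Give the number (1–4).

3

Key decimal bytes [66, 168, 79, 39, 189, 252] = 42 a8 4f 27 bd fc is 6 bytes > B = 4, so hash it first: H(key) = 19, then zero-pad to 4 bytes: K' = 19 00 00 00.
K' ⊕ ipad = 2f 36 36 36; K' ⊕ opad = 45 5c 5c 5c.
m1: inner = H(2f 36 36 36 9b 66) = d2; tag = H(45 5c 5c 5c d2) = 2b
m2: inner = H(2f 36 36 36 fd 58) = 26; tag = H(45 5c 5c 5c 26) = 7f
m3: inner = H(2f 36 36 36 37 37) = 3f; tag = H(45 5c 5c 5c 3f) = 98 ← matches
m4: inner = H(2f 36 36 36 af 09) = 89; tag = H(45 5c 5c 5c 89) = e2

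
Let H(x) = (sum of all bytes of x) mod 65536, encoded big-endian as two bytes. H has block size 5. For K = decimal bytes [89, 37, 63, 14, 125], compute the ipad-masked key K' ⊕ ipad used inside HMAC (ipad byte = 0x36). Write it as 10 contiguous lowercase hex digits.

6f1309384b

Key decimal bytes [89, 37, 63, 14, 125] = 59 25 3f 0e 7d is exactly B = 5 bytes: K' = 59 25 3f 0e 7d.
XOR each byte with 0x36: 59⊕36=6f, 25⊕36=13, 3f⊕36=09, 0e⊕36=38, 7d⊕36=4b.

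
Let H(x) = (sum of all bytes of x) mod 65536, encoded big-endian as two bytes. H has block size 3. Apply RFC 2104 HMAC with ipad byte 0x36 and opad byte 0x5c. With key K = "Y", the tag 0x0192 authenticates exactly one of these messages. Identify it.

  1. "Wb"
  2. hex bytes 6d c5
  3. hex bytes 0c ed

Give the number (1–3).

3

Key "Y" = 59 is 1 byte ≤ B = 3; zero-pad to 3 bytes: K' = 59 00 00.
K' ⊕ ipad = 6f 36 36; K' ⊕ opad = 05 5c 5c.
m1: inner = H(6f 36 36 57 62) = 01 94; tag = H(05 5c 5c 01 94) = 0152
m2: inner = H(6f 36 36 6d c5) = 02 0d; tag = H(05 5c 5c 02 0d) = 00cc
m3: inner = H(6f 36 36 0c ed) = 01 d4; tag = H(05 5c 5c 01 d4) = 0192 ← matches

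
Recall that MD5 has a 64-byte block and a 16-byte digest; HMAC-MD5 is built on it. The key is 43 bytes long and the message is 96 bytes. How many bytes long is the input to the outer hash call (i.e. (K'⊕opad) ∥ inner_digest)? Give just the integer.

Key is 43 ≤ 64 bytes, zero-padded: |K'| = 64.
Outer input = (K'⊕opad) ∥ H(inner) → 64 + 16 = 80 bytes.

80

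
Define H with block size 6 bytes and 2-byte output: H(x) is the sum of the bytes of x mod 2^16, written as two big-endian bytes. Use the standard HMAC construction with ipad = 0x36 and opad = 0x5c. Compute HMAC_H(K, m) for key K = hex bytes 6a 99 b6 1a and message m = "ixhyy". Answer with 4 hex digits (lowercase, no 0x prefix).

Key hex bytes 6a 99 b6 1a is 4 bytes ≤ B = 6; zero-pad to 6 bytes: K' = 6a 99 b6 1a 00 00.
K' ⊕ ipad = 5c af 80 2c 36 36.  K' ⊕ opad = 36 c5 ea 46 5c 5c.
Inner input = (K'⊕ipad) ∥ m = 5c af 80 2c 36 36 ∥ 69 78 68 79 79.
Inner hash: sum = 92+175+128+44+54+54+105+120+104+121+121 = 1118 → 04 5e.
Outer input = (K'⊕opad) ∥ inner = 36 c5 ea 46 5c 5c ∥ 04 5e.
Outer hash (tag): sum = 54+197+234+70+92+92+4+94 = 837 → 03 45.

0345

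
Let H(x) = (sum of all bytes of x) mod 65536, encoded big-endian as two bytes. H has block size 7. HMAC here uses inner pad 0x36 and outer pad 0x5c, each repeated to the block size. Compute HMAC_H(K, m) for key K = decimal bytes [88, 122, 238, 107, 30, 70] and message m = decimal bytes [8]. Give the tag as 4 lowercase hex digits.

Key decimal bytes [88, 122, 238, 107, 30, 70] = 58 7a ee 6b 1e 46 is 6 bytes ≤ B = 7; zero-pad to 7 bytes: K' = 58 7a ee 6b 1e 46 00.
K' ⊕ ipad = 6e 4c d8 5d 28 70 36.  K' ⊕ opad = 04 26 b2 37 42 1a 5c.
Inner input = (K'⊕ipad) ∥ m = 6e 4c d8 5d 28 70 36 ∥ 08.
Inner hash: sum = 110+76+216+93+40+112+54+8 = 709 → 02 c5.
Outer input = (K'⊕opad) ∥ inner = 04 26 b2 37 42 1a 5c ∥ 02 c5.
Outer hash (tag): sum = 4+38+178+55+66+26+92+2+197 = 658 → 02 92.

0292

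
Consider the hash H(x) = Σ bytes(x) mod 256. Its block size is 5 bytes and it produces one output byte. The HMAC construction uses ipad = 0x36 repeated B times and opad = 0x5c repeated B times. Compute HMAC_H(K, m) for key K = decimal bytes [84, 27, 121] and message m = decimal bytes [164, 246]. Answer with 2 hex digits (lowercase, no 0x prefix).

Key decimal bytes [84, 27, 121] = 54 1b 79 is 3 bytes ≤ B = 5; zero-pad to 5 bytes: K' = 54 1b 79 00 00.
K' ⊕ ipad = 62 2d 4f 36 36.  K' ⊕ opad = 08 47 25 5c 5c.
Inner input = (K'⊕ipad) ∥ m = 62 2d 4f 36 36 ∥ a4 f6.
Inner hash: sum = 98+45+79+54+54+164+246 = 740; mod 256 = 228 → e4.
Outer input = (K'⊕opad) ∥ inner = 08 47 25 5c 5c ∥ e4.
Outer hash (tag): sum = 8+71+37+92+92+228 = 528; mod 256 = 16 → 10.

10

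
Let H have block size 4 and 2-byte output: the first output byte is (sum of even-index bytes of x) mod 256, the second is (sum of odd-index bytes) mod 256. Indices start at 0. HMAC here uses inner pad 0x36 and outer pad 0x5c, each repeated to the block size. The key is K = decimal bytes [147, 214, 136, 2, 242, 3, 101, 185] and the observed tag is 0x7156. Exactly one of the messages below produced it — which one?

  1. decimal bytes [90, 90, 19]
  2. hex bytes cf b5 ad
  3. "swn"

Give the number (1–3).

Key decimal bytes [147, 214, 136, 2, 242, 3, 101, 185] = 93 d6 88 02 f2 03 65 b9 is 8 bytes > B = 4, so hash it first: H(key) = 72 94, then zero-pad to 4 bytes: K' = 72 94 00 00.
K' ⊕ ipad = 44 a2 36 36; K' ⊕ opad = 2e c8 5c 5c.
m1: inner = H(44 a2 36 36 5a 5a 13) = e7 32; tag = H(2e c8 5c 5c e7 32) = 7156 ← matches
m2: inner = H(44 a2 36 36 cf b5 ad) = f6 8d; tag = H(2e c8 5c 5c f6 8d) = 80b1
m3: inner = H(44 a2 36 36 73 77 6e) = 5b 4f; tag = H(2e c8 5c 5c 5b 4f) = e573

1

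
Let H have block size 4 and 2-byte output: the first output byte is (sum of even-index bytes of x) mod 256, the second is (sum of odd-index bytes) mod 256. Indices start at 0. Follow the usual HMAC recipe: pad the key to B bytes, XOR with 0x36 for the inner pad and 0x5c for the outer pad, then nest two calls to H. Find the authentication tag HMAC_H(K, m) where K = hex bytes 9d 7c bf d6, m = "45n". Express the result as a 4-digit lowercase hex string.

Key hex bytes 9d 7c bf d6 is exactly B = 4 bytes: K' = 9d 7c bf d6.
K' ⊕ ipad = ab 4a 89 e0.  K' ⊕ opad = c1 20 e3 8a.
Inner input = (K'⊕ipad) ∥ m = ab 4a 89 e0 ∥ 34 35 6e.
Inner hash: even-index sum = 470 mod 256 = 214; odd-index sum = 351 mod 256 = 95 → d6 5f.
Outer input = (K'⊕opad) ∥ inner = c1 20 e3 8a ∥ d6 5f.
Outer hash (tag): even-index sum = 634 mod 256 = 122; odd-index sum = 265 mod 256 = 9 → 7a 09.

7a09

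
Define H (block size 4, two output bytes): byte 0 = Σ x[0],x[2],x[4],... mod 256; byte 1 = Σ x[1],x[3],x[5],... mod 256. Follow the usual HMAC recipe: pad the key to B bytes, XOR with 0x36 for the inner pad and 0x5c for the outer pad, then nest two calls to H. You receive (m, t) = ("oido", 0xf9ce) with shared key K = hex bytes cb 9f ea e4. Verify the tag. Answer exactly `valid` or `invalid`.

Key hex bytes cb 9f ea e4 is exactly B = 4 bytes: K' = cb 9f ea e4.
K' ⊕ ipad = fd a9 dc d2; K' ⊕ opad = 97 c3 b6 b8.
Inner hash: even-index sum = 684 mod 256 = 172; odd-index sum = 595 mod 256 = 83 → ac 53.
Outer hash (recomputed tag): even-index sum = 505 mod 256 = 249; odd-index sum = 462 mod 256 = 206 → f9 ce.
Recomputed tag = f9ce; claimed = f9ce → match.

valid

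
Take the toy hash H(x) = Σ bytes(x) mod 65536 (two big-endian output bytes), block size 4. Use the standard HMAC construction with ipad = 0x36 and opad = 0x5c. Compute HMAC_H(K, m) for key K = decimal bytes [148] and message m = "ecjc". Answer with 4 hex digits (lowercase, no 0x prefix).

02b7

Key decimal bytes [148] = 94 is 1 byte ≤ B = 4; zero-pad to 4 bytes: K' = 94 00 00 00.
K' ⊕ ipad = a2 36 36 36.  K' ⊕ opad = c8 5c 5c 5c.
Inner input = (K'⊕ipad) ∥ m = a2 36 36 36 ∥ 65 63 6a 63.
Inner hash: sum = 162+54+54+54+101+99+106+99 = 729 → 02 d9.
Outer input = (K'⊕opad) ∥ inner = c8 5c 5c 5c ∥ 02 d9.
Outer hash (tag): sum = 200+92+92+92+2+217 = 695 → 02 b7.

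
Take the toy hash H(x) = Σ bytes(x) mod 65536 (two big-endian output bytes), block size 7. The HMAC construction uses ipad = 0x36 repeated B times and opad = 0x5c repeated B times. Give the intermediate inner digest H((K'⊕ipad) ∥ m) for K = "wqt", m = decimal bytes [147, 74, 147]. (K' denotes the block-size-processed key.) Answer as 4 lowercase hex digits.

0312

Key "wqt" = 77 71 74 is 3 bytes ≤ B = 7; zero-pad to 7 bytes: K' = 77 71 74 00 00 00 00.
K' ⊕ ipad = 41 47 42 36 36 36 36.
Inner input = 41 47 42 36 36 36 36 ∥ 93 4a 93.
Inner hash: sum = 65+71+66+54+54+54+54+147+74+147 = 786 → 03 12.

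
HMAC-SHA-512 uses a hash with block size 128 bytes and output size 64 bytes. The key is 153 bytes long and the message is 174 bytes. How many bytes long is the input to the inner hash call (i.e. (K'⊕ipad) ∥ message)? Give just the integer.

Key is 153 > 128 bytes, so it is hashed to 64 bytes then zero-padded to 128: |K'| = 128.
Inner input = (K'⊕ipad) ∥ m → 128 + 174 = 302 bytes.

302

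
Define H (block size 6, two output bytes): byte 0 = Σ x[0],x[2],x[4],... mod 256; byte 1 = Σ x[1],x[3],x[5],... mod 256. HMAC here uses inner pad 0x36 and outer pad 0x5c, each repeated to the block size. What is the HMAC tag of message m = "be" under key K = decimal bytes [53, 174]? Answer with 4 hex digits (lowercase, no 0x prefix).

Key decimal bytes [53, 174] = 35 ae is 2 bytes ≤ B = 6; zero-pad to 6 bytes: K' = 35 ae 00 00 00 00.
K' ⊕ ipad = 03 98 36 36 36 36.  K' ⊕ opad = 69 f2 5c 5c 5c 5c.
Inner input = (K'⊕ipad) ∥ m = 03 98 36 36 36 36 ∥ 62 65.
Inner hash: even-index sum = 209 mod 256 = 209; odd-index sum = 361 mod 256 = 105 → d1 69.
Outer input = (K'⊕opad) ∥ inner = 69 f2 5c 5c 5c 5c ∥ d1 69.
Outer hash (tag): even-index sum = 498 mod 256 = 242; odd-index sum = 531 mod 256 = 19 → f2 13.

f213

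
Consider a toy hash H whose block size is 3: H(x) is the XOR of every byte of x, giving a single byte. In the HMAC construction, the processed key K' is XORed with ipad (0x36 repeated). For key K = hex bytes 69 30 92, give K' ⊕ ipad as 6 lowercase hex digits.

Key hex bytes 69 30 92 is exactly B = 3 bytes: K' = 69 30 92.
XOR each byte with 0x36: 69⊕36=5f, 30⊕36=06, 92⊕36=a4.

5f06a4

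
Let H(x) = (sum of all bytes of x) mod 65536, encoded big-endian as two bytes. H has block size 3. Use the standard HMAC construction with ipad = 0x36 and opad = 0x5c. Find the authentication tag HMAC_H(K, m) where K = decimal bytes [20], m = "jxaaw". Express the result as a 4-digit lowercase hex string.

01ab

Key decimal bytes [20] = 14 is 1 byte ≤ B = 3; zero-pad to 3 bytes: K' = 14 00 00.
K' ⊕ ipad = 22 36 36.  K' ⊕ opad = 48 5c 5c.
Inner input = (K'⊕ipad) ∥ m = 22 36 36 ∥ 6a 78 61 61 77.
Inner hash: sum = 34+54+54+106+120+97+97+119 = 681 → 02 a9.
Outer input = (K'⊕opad) ∥ inner = 48 5c 5c ∥ 02 a9.
Outer hash (tag): sum = 72+92+92+2+169 = 427 → 01 ab.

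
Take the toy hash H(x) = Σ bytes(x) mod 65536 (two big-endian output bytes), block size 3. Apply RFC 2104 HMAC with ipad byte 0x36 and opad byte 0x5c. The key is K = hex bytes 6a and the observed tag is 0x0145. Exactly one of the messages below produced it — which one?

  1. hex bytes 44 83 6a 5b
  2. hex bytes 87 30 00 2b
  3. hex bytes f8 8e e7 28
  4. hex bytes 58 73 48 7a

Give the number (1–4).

4

Key hex bytes 6a is 1 byte ≤ B = 3; zero-pad to 3 bytes: K' = 6a 00 00.
K' ⊕ ipad = 5c 36 36; K' ⊕ opad = 36 5c 5c.
m1: inner = H(5c 36 36 44 83 6a 5b) = 02 54; tag = H(36 5c 5c 02 54) = 0144
m2: inner = H(5c 36 36 87 30 00 2b) = 01 aa; tag = H(36 5c 5c 01 aa) = 0199
m3: inner = H(5c 36 36 f8 8e e7 28) = 03 5d; tag = H(36 5c 5c 03 5d) = 014e
m4: inner = H(5c 36 36 58 73 48 7a) = 02 55; tag = H(36 5c 5c 02 55) = 0145 ← matches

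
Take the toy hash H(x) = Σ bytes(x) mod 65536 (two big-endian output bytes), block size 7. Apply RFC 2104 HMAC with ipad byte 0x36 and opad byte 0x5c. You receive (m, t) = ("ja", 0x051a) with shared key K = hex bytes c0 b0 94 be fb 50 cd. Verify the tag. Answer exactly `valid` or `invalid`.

valid

Key hex bytes c0 b0 94 be fb 50 cd is exactly B = 7 bytes: K' = c0 b0 94 be fb 50 cd.
K' ⊕ ipad = f6 86 a2 88 cd 66 fb; K' ⊕ opad = 9c ec c8 e2 a7 0c 91.
Inner hash: sum = 246+134+162+136+205+102+251+106+97 = 1439 → 05 9f.
Outer hash (recomputed tag): sum = 156+236+200+226+167+12+145+5+159 = 1306 → 05 1a.
Recomputed tag = 051a; claimed = 051a → match.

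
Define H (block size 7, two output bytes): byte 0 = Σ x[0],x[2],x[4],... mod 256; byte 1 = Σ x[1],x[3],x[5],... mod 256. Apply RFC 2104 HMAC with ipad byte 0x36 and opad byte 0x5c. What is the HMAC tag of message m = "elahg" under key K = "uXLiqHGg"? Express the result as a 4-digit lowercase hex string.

Key "uXLiqHGg" = 75 58 4c 69 71 48 47 67 is 8 bytes > B = 7, so hash it first: H(key) = 79 70, then zero-pad to 7 bytes: K' = 79 70 00 00 00 00 00.
K' ⊕ ipad = 4f 46 36 36 36 36 36.  K' ⊕ opad = 25 2c 5c 5c 5c 5c 5c.
Inner input = (K'⊕ipad) ∥ m = 4f 46 36 36 36 36 36 ∥ 65 6c 61 68 67.
Inner hash: even-index sum = 453 mod 256 = 197; odd-index sum = 479 mod 256 = 223 → c5 df.
Outer input = (K'⊕opad) ∥ inner = 25 2c 5c 5c 5c 5c 5c ∥ c5 df.
Outer hash (tag): even-index sum = 536 mod 256 = 24; odd-index sum = 425 mod 256 = 169 → 18 a9.

18a9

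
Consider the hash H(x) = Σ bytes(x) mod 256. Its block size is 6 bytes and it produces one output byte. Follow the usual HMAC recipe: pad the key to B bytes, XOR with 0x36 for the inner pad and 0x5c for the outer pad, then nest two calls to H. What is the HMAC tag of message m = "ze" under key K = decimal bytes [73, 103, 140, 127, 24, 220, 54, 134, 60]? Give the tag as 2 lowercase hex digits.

Key decimal bytes [73, 103, 140, 127, 24, 220, 54, 134, 60] = 49 67 8c 7f 18 dc 36 86 3c is 9 bytes > B = 6, so hash it first: H(key) = a7, then zero-pad to 6 bytes: K' = a7 00 00 00 00 00.
K' ⊕ ipad = 91 36 36 36 36 36.  K' ⊕ opad = fb 5c 5c 5c 5c 5c.
Inner input = (K'⊕ipad) ∥ m = 91 36 36 36 36 36 ∥ 7a 65.
Inner hash: sum = 145+54+54+54+54+54+122+101 = 638; mod 256 = 126 → 7e.
Outer input = (K'⊕opad) ∥ inner = fb 5c 5c 5c 5c 5c ∥ 7e.
Outer hash (tag): sum = 251+92+92+92+92+92+126 = 837; mod 256 = 69 → 45.

45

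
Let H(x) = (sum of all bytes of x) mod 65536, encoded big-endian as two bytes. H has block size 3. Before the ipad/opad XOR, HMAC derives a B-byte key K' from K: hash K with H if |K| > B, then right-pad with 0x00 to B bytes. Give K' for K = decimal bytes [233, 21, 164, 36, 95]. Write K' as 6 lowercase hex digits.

022500

|K| = 5 > B = 3, so first hash the key.
H(K): sum = 233+21+164+36+95 = 549 → 02 25.
Zero-pad H(K) = 02 25 to 3 bytes: K' = 02 25 00.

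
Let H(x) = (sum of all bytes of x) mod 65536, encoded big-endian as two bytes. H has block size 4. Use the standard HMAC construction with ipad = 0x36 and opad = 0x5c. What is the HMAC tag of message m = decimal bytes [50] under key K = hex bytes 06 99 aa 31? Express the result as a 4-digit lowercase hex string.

Key hex bytes 06 99 aa 31 is exactly B = 4 bytes: K' = 06 99 aa 31.
K' ⊕ ipad = 30 af 9c 07.  K' ⊕ opad = 5a c5 f6 6d.
Inner input = (K'⊕ipad) ∥ m = 30 af 9c 07 ∥ 32.
Inner hash: sum = 48+175+156+7+50 = 436 → 01 b4.
Outer input = (K'⊕opad) ∥ inner = 5a c5 f6 6d ∥ 01 b4.
Outer hash (tag): sum = 90+197+246+109+1+180 = 823 → 03 37.

0337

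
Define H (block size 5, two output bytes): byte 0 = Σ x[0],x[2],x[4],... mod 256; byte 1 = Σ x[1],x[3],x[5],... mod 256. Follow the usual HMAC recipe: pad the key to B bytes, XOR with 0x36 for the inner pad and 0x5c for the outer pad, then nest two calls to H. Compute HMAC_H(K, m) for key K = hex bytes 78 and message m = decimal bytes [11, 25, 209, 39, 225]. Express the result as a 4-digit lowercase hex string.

Key hex bytes 78 is 1 byte ≤ B = 5; zero-pad to 5 bytes: K' = 78 00 00 00 00.
K' ⊕ ipad = 4e 36 36 36 36.  K' ⊕ opad = 24 5c 5c 5c 5c.
Inner input = (K'⊕ipad) ∥ m = 4e 36 36 36 36 ∥ 0b 19 d1 27 e1.
Inner hash: even-index sum = 250 mod 256 = 250; odd-index sum = 553 mod 256 = 41 → fa 29.
Outer input = (K'⊕opad) ∥ inner = 24 5c 5c 5c 5c ∥ fa 29.
Outer hash (tag): even-index sum = 261 mod 256 = 5; odd-index sum = 434 mod 256 = 178 → 05 b2.

05b2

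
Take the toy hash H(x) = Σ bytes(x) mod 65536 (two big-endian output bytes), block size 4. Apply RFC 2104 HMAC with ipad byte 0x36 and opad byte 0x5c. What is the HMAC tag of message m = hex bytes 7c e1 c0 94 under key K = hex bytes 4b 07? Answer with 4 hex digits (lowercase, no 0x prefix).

01f8

Key hex bytes 4b 07 is 2 bytes ≤ B = 4; zero-pad to 4 bytes: K' = 4b 07 00 00.
K' ⊕ ipad = 7d 31 36 36.  K' ⊕ opad = 17 5b 5c 5c.
Inner input = (K'⊕ipad) ∥ m = 7d 31 36 36 ∥ 7c e1 c0 94.
Inner hash: sum = 125+49+54+54+124+225+192+148 = 971 → 03 cb.
Outer input = (K'⊕opad) ∥ inner = 17 5b 5c 5c ∥ 03 cb.
Outer hash (tag): sum = 23+91+92+92+3+203 = 504 → 01 f8.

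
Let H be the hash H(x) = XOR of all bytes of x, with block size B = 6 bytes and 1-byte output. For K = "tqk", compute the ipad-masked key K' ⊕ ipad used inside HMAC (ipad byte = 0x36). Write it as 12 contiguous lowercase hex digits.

Key "tqk" = 74 71 6b is 3 bytes ≤ B = 6; zero-pad to 6 bytes: K' = 74 71 6b 00 00 00.
XOR each byte with 0x36: 74⊕36=42, 71⊕36=47, 6b⊕36=5d, 00⊕36=36, 00⊕36=36, 00⊕36=36.

42475d363636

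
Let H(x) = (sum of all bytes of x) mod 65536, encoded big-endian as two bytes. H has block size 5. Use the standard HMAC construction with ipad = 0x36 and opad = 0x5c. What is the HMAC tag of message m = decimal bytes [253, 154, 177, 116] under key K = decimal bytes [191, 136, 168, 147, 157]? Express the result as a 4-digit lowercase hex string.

Key decimal bytes [191, 136, 168, 147, 157] = bf 88 a8 93 9d is exactly B = 5 bytes: K' = bf 88 a8 93 9d.
K' ⊕ ipad = 89 be 9e a5 ab.  K' ⊕ opad = e3 d4 f4 cf c1.
Inner input = (K'⊕ipad) ∥ m = 89 be 9e a5 ab ∥ fd 9a b1 74.
Inner hash: sum = 137+190+158+165+171+253+154+177+116 = 1521 → 05 f1.
Outer input = (K'⊕opad) ∥ inner = e3 d4 f4 cf c1 ∥ 05 f1.
Outer hash (tag): sum = 227+212+244+207+193+5+241 = 1329 → 05 31.

0531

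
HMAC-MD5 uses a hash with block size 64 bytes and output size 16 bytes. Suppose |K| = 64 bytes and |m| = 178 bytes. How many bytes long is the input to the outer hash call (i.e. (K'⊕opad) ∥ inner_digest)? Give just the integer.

Key is 64 ≤ 64 bytes, zero-padded: |K'| = 64.
Outer input = (K'⊕opad) ∥ H(inner) → 64 + 16 = 80 bytes.

80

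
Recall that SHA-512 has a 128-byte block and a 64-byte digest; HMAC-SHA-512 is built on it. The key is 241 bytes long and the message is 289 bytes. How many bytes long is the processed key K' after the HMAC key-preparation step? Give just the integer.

128

Key is 241 > 128 bytes, so it is hashed to 64 bytes then zero-padded to 128: |K'| = 128.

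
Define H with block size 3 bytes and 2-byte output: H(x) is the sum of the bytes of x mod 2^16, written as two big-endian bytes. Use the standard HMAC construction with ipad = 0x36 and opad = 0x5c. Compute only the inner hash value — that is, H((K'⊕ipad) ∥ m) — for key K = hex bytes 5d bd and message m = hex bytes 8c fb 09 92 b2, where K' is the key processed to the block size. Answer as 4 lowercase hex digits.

0400

Key hex bytes 5d bd is 2 bytes ≤ B = 3; zero-pad to 3 bytes: K' = 5d bd 00.
K' ⊕ ipad = 6b 8b 36.
Inner input = 6b 8b 36 ∥ 8c fb 09 92 b2.
Inner hash: sum = 107+139+54+140+251+9+146+178 = 1024 → 04 00.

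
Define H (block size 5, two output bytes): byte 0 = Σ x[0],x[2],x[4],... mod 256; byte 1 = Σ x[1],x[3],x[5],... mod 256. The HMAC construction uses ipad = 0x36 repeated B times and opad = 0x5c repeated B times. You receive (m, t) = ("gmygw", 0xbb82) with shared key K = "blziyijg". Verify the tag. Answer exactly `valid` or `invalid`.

invalid

Key "blziyijg" = 62 6c 7a 69 79 69 6a 67 is 8 bytes > B = 5, so hash it first: H(key) = bf a5, then zero-pad to 5 bytes: K' = bf a5 00 00 00.
K' ⊕ ipad = 89 93 36 36 36; K' ⊕ opad = e3 f9 5c 5c 5c.
Inner hash: even-index sum = 457 mod 256 = 201; odd-index sum = 544 mod 256 = 32 → c9 20.
Outer hash (recomputed tag): even-index sum = 443 mod 256 = 187; odd-index sum = 542 mod 256 = 30 → bb 1e.
Recomputed tag = bb1e; claimed = bb82 → mismatch.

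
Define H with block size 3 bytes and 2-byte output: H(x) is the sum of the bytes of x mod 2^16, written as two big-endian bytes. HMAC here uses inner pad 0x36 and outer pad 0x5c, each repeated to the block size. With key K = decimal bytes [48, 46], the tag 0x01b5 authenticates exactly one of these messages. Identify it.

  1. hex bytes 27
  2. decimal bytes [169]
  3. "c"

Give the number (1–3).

Key decimal bytes [48, 46] = 30 2e is 2 bytes ≤ B = 3; zero-pad to 3 bytes: K' = 30 2e 00.
K' ⊕ ipad = 06 18 36; K' ⊕ opad = 6c 72 5c.
m1: inner = H(06 18 36 27) = 00 7b; tag = H(6c 72 5c 00 7b) = 01b5 ← matches
m2: inner = H(06 18 36 a9) = 00 fd; tag = H(6c 72 5c 00 fd) = 0237
m3: inner = H(06 18 36 63) = 00 b7; tag = H(6c 72 5c 00 b7) = 01f1

1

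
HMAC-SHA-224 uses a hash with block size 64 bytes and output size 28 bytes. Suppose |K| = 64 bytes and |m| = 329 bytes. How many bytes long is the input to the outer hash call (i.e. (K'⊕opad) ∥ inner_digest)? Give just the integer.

92

Key is 64 ≤ 64 bytes, zero-padded: |K'| = 64.
Outer input = (K'⊕opad) ∥ H(inner) → 64 + 28 = 92 bytes.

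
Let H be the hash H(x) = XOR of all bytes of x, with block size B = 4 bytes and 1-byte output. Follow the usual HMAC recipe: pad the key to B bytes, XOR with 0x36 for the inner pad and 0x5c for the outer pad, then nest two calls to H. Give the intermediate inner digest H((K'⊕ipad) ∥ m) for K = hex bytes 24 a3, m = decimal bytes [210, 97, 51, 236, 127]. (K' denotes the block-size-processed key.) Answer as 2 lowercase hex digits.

94

Key hex bytes 24 a3 is 2 bytes ≤ B = 4; zero-pad to 4 bytes: K' = 24 a3 00 00.
K' ⊕ ipad = 12 95 36 36.
Inner input = 12 95 36 36 ∥ d2 61 33 ec 7f.
Inner hash: XOR 12⊕95⊕36⊕36⊕d2⊕61⊕33⊕ec⊕7f = 94.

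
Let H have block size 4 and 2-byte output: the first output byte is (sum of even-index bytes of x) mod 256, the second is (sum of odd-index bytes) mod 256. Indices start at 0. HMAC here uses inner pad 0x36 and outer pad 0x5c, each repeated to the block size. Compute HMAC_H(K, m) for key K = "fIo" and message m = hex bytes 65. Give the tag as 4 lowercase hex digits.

Key "fIo" = 66 49 6f is 3 bytes ≤ B = 4; zero-pad to 4 bytes: K' = 66 49 6f 00.
K' ⊕ ipad = 50 7f 59 36.  K' ⊕ opad = 3a 15 33 5c.
Inner input = (K'⊕ipad) ∥ m = 50 7f 59 36 ∥ 65.
Inner hash: even-index sum = 270 mod 256 = 14; odd-index sum = 181 mod 256 = 181 → 0e b5.
Outer input = (K'⊕opad) ∥ inner = 3a 15 33 5c ∥ 0e b5.
Outer hash (tag): even-index sum = 123 mod 256 = 123; odd-index sum = 294 mod 256 = 38 → 7b 26.

7b26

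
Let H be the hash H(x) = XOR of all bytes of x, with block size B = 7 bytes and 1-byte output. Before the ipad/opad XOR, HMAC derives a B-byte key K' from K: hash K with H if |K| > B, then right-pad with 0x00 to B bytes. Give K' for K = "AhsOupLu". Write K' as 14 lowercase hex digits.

29000000000000

|K| = 8 > B = 7, so first hash the key.
H(K): XOR 41⊕68⊕73⊕4f⊕75⊕70⊕4c⊕75 = 29.
Zero-pad H(K) = 29 to 7 bytes: K' = 29 00 00 00 00 00 00.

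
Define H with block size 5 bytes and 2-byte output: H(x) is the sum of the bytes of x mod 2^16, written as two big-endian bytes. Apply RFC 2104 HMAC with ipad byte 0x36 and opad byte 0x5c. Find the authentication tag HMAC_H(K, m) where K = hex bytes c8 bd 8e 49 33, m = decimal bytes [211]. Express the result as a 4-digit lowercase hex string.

0366

Key hex bytes c8 bd 8e 49 33 is exactly B = 5 bytes: K' = c8 bd 8e 49 33.
K' ⊕ ipad = fe 8b b8 7f 05.  K' ⊕ opad = 94 e1 d2 15 6f.
Inner input = (K'⊕ipad) ∥ m = fe 8b b8 7f 05 ∥ d3.
Inner hash: sum = 254+139+184+127+5+211 = 920 → 03 98.
Outer input = (K'⊕opad) ∥ inner = 94 e1 d2 15 6f ∥ 03 98.
Outer hash (tag): sum = 148+225+210+21+111+3+152 = 870 → 03 66.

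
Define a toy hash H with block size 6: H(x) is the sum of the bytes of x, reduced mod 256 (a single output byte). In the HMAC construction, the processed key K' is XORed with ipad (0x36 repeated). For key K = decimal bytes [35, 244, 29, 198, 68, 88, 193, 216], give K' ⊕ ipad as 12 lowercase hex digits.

193636363636

Key decimal bytes [35, 244, 29, 198, 68, 88, 193, 216] = 23 f4 1d c6 44 58 c1 d8 is 8 bytes > B = 6, so hash it first: H(key) = 2f, then zero-pad to 6 bytes: K' = 2f 00 00 00 00 00.
XOR each byte with 0x36: 2f⊕36=19, 00⊕36=36, 00⊕36=36, 00⊕36=36, 00⊕36=36, 00⊕36=36.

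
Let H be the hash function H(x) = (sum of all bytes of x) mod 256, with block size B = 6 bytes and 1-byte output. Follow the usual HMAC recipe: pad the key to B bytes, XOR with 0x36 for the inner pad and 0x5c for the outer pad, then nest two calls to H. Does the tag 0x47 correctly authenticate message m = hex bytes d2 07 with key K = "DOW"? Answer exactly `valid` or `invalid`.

Key "DOW" = 44 4f 57 is 3 bytes ≤ B = 6; zero-pad to 6 bytes: K' = 44 4f 57 00 00 00.
K' ⊕ ipad = 72 79 61 36 36 36; K' ⊕ opad = 18 13 0b 5c 5c 5c.
Inner hash: sum = 114+121+97+54+54+54+210+7 = 711; mod 256 = 199 → c7.
Outer hash (recomputed tag): sum = 24+19+11+92+92+92+199 = 529; mod 256 = 17 → 11.
Recomputed tag = 11; claimed = 47 → mismatch.

invalid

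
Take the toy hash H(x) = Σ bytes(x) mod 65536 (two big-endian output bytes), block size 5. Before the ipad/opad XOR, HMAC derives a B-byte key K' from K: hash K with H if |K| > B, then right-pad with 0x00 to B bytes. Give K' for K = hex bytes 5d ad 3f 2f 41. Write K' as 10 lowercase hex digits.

5dad3f2f41

Key hex bytes 5d ad 3f 2f 41 is exactly B = 5 bytes: K' = 5d ad 3f 2f 41.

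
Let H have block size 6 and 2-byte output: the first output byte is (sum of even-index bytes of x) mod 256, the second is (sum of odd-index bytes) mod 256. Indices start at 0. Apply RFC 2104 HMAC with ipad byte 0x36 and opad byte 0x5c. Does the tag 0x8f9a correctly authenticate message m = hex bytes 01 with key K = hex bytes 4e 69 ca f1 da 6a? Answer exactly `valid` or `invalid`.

valid

Key hex bytes 4e 69 ca f1 da 6a is exactly B = 6 bytes: K' = 4e 69 ca f1 da 6a.
K' ⊕ ipad = 78 5f fc c7 ec 5c; K' ⊕ opad = 12 35 96 ad 86 36.
Inner hash: even-index sum = 609 mod 256 = 97; odd-index sum = 386 mod 256 = 130 → 61 82.
Outer hash (recomputed tag): even-index sum = 399 mod 256 = 143; odd-index sum = 410 mod 256 = 154 → 8f 9a.
Recomputed tag = 8f9a; claimed = 8f9a → match.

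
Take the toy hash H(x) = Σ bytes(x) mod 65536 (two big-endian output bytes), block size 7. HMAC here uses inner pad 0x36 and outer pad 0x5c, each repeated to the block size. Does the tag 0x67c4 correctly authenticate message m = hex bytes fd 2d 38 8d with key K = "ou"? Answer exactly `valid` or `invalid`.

invalid

Key "ou" = 6f 75 is 2 bytes ≤ B = 7; zero-pad to 7 bytes: K' = 6f 75 00 00 00 00 00.
K' ⊕ ipad = 59 43 36 36 36 36 36; K' ⊕ opad = 33 29 5c 5c 5c 5c 5c.
Inner hash: sum = 89+67+54+54+54+54+54+253+45+56+141 = 921 → 03 99.
Outer hash (recomputed tag): sum = 51+41+92+92+92+92+92+3+153 = 708 → 02 c4.
Recomputed tag = 02c4; claimed = 67c4 → mismatch.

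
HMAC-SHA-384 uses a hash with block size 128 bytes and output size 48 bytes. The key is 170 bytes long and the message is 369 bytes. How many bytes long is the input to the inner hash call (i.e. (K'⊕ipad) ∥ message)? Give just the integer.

Key is 170 > 128 bytes, so it is hashed to 48 bytes then zero-padded to 128: |K'| = 128.
Inner input = (K'⊕ipad) ∥ m → 128 + 369 = 497 bytes.

497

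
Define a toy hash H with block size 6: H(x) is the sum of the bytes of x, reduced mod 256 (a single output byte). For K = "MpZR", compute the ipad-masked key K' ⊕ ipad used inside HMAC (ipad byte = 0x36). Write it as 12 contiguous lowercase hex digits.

Key "MpZR" = 4d 70 5a 52 is 4 bytes ≤ B = 6; zero-pad to 6 bytes: K' = 4d 70 5a 52 00 00.
XOR each byte with 0x36: 4d⊕36=7b, 70⊕36=46, 5a⊕36=6c, 52⊕36=64, 00⊕36=36, 00⊕36=36.

7b466c643636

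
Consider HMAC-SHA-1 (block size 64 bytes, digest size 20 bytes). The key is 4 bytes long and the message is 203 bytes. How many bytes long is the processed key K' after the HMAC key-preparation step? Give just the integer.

Key is 4 ≤ 64 bytes, zero-padded: |K'| = 64.

64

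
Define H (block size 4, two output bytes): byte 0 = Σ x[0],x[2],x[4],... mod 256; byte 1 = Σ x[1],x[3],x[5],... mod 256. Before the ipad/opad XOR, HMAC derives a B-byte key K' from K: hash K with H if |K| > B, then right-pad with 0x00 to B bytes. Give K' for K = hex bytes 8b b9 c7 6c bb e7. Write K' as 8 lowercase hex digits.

0d0c0000

|K| = 6 > B = 4, so first hash the key.
H(K): even-index sum = 525 mod 256 = 13; odd-index sum = 524 mod 256 = 12 → 0d 0c.
Zero-pad H(K) = 0d 0c to 4 bytes: K' = 0d 0c 00 00.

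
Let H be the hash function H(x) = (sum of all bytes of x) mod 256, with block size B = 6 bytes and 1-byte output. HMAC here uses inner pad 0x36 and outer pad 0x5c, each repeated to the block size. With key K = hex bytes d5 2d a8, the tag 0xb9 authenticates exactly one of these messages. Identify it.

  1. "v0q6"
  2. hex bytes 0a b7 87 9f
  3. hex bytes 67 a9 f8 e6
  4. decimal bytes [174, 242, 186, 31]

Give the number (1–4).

4

Key hex bytes d5 2d a8 is 3 bytes ≤ B = 6; zero-pad to 6 bytes: K' = d5 2d a8 00 00 00.
K' ⊕ ipad = e3 1b 9e 36 36 36; K' ⊕ opad = 89 71 f4 5c 5c 5c.
m1: inner = H(e3 1b 9e 36 36 36 76 30 71 36) = 8b; tag = H(89 71 f4 5c 5c 5c 8b) = 8d
m2: inner = H(e3 1b 9e 36 36 36 0a b7 87 9f) = 25; tag = H(89 71 f4 5c 5c 5c 25) = 27
m3: inner = H(e3 1b 9e 36 36 36 67 a9 f8 e6) = 2c; tag = H(89 71 f4 5c 5c 5c 2c) = 2e
m4: inner = H(e3 1b 9e 36 36 36 ae f2 ba 1f) = b7; tag = H(89 71 f4 5c 5c 5c b7) = b9 ← matches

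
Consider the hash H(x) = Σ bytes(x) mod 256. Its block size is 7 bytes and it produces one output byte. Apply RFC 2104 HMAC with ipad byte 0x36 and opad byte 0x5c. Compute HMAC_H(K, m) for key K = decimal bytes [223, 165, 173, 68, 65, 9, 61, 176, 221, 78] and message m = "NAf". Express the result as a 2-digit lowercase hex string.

cd

Key decimal bytes [223, 165, 173, 68, 65, 9, 61, 176, 221, 78] = df a5 ad 44 41 09 3d b0 dd 4e is 10 bytes > B = 7, so hash it first: H(key) = d7, then zero-pad to 7 bytes: K' = d7 00 00 00 00 00 00.
K' ⊕ ipad = e1 36 36 36 36 36 36.  K' ⊕ opad = 8b 5c 5c 5c 5c 5c 5c.
Inner input = (K'⊕ipad) ∥ m = e1 36 36 36 36 36 36 ∥ 4e 41 66.
Inner hash: sum = 225+54+54+54+54+54+54+78+65+102 = 794; mod 256 = 26 → 1a.
Outer input = (K'⊕opad) ∥ inner = 8b 5c 5c 5c 5c 5c 5c ∥ 1a.
Outer hash (tag): sum = 139+92+92+92+92+92+92+26 = 717; mod 256 = 205 → cd.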